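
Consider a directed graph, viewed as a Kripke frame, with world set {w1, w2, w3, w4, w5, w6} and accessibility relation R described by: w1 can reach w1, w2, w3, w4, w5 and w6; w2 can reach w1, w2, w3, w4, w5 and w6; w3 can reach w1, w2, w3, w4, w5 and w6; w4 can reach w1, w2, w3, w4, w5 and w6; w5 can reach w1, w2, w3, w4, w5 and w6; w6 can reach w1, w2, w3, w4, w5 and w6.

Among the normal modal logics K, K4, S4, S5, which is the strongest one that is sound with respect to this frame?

Transitive (axiom 4): yes — every two-step R-path is closed by a direct edge.
Reflexive (axiom T): yes — every world is R-related to itself.
Euclidean (axiom 5): yes — any two successors of a common world are R-related.
So F validates K, K4, S4, S5. The strongest is S5.

S5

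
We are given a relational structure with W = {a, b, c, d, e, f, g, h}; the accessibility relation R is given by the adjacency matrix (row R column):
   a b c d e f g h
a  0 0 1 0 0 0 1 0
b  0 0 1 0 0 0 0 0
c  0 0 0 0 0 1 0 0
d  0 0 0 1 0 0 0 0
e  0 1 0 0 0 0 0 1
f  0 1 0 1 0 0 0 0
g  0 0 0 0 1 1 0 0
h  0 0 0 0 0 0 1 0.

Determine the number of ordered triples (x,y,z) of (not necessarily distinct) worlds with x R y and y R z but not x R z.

15

Enumerating: (a,c,f), (a,g,e), (a,g,f), (b,c,f), (c,f,b), (c,f,d), (e,b,c), (e,h,g), (f,b,c), (g,e,b), (g,e,h), (g,f,b), (g,f,d), (h,g,e), (h,g,f).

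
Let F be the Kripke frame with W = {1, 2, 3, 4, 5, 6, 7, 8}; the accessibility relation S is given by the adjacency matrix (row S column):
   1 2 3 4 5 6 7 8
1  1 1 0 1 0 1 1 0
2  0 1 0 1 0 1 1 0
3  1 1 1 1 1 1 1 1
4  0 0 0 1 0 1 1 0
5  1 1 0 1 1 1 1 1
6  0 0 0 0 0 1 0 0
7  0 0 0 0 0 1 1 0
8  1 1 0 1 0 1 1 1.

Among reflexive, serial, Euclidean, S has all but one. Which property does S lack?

Euclidean

Reflexive: yes — every world is S-related to itself.
Serial: yes — every world has a successor (e.g. 1 S 1).
Euclidean: no — 1 S 4 and 1 S 2, but not 4 S 2.
Only Euclidean fails.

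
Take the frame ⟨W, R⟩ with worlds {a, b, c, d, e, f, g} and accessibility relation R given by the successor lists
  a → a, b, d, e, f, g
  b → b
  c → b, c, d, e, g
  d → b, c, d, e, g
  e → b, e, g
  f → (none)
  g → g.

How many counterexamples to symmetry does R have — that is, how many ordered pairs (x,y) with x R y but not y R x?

Enumerating: (a,b), (a,d), (a,e), (a,f), (a,g), (c,b), (c,e), (c,g), (d,b), (d,e), (d,g), (e,b), (e,g).

13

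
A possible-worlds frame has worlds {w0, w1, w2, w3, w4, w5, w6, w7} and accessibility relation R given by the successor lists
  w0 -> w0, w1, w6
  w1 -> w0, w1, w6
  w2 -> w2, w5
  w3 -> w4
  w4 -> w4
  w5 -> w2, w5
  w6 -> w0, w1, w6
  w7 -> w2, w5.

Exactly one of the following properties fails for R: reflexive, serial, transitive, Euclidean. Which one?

reflexive

Reflexive: no — w3 is not related to itself.
Serial: yes — every world has a successor (e.g. w0 R w0).
Transitive: yes — every two-step R-path is closed by a direct edge.
Euclidean: yes — any two successors of a common world are R-related.
Only reflexive fails.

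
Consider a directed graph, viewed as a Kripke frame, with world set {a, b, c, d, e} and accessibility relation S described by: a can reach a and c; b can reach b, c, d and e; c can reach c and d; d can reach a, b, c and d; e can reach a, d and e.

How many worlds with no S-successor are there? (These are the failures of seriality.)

0

S is serial; there are no such worlds.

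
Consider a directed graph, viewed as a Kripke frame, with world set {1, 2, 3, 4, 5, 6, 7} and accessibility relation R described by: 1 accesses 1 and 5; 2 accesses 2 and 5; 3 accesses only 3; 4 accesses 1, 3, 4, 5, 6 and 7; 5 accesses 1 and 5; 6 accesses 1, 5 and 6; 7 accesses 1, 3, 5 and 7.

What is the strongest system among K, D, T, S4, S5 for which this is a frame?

Serial (axiom D): yes — every world has a successor (e.g. 1 R 1).
Reflexive (axiom T): yes — every world is R-related to itself.
Transitive (axiom 4): no — 2 R 5 and 5 R 1, but not 2 R 1.
Euclidean (axiom 5): no — 4 R 1 and 4 R 3, but not 1 R 3.
So F validates K, D, T; S4 would additionally require R to be transitive. The strongest is T.

T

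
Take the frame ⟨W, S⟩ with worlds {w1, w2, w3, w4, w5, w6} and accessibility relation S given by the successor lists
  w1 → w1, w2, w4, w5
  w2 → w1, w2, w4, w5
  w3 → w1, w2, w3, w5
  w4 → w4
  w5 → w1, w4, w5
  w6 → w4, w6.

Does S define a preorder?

No

Reflexive: yes — every world is S-related to itself.
Transitive: no — w3 S w1 and w1 S w4, but not w3 S w4.
So S is not a preorder.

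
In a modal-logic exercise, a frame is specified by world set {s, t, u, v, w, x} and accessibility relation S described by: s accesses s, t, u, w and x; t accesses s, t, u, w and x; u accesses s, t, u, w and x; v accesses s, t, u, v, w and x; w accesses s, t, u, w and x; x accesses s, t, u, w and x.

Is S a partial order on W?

Reflexive: yes — every world is S-related to itself.
Transitive: yes — every two-step S-path is closed by a direct edge.
Antisymmetric: no — s S t and t S s with s ≠ t.
So S is not a partial order.

No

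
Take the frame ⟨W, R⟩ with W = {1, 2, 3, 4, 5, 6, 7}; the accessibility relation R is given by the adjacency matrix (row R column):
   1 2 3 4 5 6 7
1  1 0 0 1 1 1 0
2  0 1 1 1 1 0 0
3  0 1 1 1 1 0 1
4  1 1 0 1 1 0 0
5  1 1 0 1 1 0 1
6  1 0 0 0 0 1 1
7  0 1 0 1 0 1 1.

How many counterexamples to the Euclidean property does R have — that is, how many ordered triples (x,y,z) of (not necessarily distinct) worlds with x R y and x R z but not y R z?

Enumerating: (1,4,6), (1,5,6), (1,6,4), (1,6,5), (2,4,3), (2,5,3), (3,2,7), (3,4,3), (3,4,7), (3,5,3), (3,7,3), (3,7,5), … and 17 more.
Total: 29.

29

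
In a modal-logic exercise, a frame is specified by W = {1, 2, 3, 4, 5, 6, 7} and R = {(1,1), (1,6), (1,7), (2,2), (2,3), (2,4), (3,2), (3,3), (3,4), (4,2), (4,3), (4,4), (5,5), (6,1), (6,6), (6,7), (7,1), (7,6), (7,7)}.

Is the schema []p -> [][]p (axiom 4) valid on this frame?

Axiom 4 corresponds to the accessibility relation being transitive.
Transitive: yes — every two-step R-path is closed by a direct edge.

Yes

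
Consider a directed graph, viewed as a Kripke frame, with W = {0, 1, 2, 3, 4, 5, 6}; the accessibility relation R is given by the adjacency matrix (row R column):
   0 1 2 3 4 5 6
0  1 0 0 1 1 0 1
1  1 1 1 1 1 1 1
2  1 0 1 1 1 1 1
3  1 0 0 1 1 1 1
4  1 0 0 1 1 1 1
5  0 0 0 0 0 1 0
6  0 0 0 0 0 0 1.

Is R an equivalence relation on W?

Reflexive: yes — every world is R-related to itself.
Symmetric: no — 0 R 6 but not 6 R 0.
Transitive: no — 0 R 3 and 3 R 5, but not 0 R 5.
So R is not an equivalence relation.

No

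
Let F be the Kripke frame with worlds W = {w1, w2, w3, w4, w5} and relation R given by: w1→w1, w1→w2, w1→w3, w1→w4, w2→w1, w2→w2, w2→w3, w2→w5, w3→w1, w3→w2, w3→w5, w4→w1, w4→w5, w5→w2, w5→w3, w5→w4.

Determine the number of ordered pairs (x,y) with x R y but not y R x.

0

R is symmetric; there are no such tuples.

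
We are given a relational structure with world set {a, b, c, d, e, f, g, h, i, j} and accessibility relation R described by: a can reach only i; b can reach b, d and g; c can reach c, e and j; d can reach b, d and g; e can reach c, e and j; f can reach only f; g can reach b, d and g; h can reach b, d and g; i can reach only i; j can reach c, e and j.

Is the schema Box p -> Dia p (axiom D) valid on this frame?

The schema D characterises exactly the serial frames.
Serial: yes — every world has a successor (e.g. a R i).

Yes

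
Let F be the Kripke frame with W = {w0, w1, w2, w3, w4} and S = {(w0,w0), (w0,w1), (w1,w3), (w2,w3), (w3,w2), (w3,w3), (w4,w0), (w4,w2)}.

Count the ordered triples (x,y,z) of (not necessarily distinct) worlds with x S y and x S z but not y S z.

Enumerating: (w0,w1,w0), (w0,w1,w1), (w3,w2,w2), (w4,w0,w2), (w4,w2,w0), (w4,w2,w2).

6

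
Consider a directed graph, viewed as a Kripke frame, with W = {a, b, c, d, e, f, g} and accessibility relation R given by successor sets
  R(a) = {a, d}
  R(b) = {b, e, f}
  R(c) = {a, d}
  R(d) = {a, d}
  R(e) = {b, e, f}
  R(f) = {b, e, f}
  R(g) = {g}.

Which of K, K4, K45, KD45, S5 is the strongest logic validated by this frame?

KD45

Transitive (axiom 4): yes — every two-step R-path is closed by a direct edge.
Euclidean (axiom 5): yes — any two successors of a common world are R-related.
Serial (axiom D): yes — every world has a successor (e.g. a R a).
Reflexive (axiom T): no — c is not related to itself.
So F validates K, K4, K45, KD45; S5 would additionally require R to be reflexive. The strongest is KD45.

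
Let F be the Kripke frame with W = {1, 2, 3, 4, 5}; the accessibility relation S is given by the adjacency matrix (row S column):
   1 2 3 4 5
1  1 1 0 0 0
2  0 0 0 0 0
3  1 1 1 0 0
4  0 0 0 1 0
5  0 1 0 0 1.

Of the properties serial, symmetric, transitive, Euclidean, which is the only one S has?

transitive

Serial: no — 2 has no S-successor.
Symmetric: no — 1 S 2 but not 2 S 1.
Transitive: yes — every two-step S-path is closed by a direct edge.
Euclidean: no — 3 S 2 and 3 S 1, but not 2 S 1.
Only transitive holds.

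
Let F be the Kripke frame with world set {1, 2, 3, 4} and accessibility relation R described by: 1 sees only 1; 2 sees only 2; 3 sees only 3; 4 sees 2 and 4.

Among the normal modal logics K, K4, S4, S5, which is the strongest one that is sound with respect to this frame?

S4

Transitive (axiom 4): yes — every two-step R-path is closed by a direct edge.
Reflexive (axiom T): yes — every world is R-related to itself.
Euclidean (axiom 5): no — 4 R 2 and 4 R 4, but not 2 R 4.
So F validates K, K4, S4; S5 would additionally require R to be Euclidean. The strongest is S4.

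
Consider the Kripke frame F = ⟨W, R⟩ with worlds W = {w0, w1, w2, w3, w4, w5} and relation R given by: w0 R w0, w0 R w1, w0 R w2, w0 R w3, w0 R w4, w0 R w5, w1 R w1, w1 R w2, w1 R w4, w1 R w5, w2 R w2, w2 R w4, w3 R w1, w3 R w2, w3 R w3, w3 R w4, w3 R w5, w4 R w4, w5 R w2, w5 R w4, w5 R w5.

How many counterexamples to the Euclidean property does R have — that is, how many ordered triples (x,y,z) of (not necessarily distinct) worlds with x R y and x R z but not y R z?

35

Enumerating: (w0,w1,w0), (w0,w1,w3), (w0,w2,w0), (w0,w2,w1), (w0,w2,w3), (w0,w2,w5), (w0,w3,w0), (w0,w4,w0), (w0,w4,w1), (w0,w4,w2), (w0,w4,w3), (w0,w4,w5), … and 23 more.
Total: 35.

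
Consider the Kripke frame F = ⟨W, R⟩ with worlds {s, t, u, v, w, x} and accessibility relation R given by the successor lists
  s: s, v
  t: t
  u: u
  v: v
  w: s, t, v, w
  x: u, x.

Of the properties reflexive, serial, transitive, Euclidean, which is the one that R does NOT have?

Euclidean

Reflexive: yes — every world is R-related to itself.
Serial: yes — every world has a successor (e.g. s R s).
Transitive: yes — every two-step R-path is closed by a direct edge.
Euclidean: no — w R s and w R t, but not s R t.
Only Euclidean fails.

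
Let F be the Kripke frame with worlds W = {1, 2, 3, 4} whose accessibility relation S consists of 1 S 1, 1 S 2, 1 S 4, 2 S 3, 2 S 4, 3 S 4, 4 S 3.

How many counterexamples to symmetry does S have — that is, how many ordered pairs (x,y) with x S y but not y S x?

4

Enumerating: (1,2), (1,4), (2,3), (2,4).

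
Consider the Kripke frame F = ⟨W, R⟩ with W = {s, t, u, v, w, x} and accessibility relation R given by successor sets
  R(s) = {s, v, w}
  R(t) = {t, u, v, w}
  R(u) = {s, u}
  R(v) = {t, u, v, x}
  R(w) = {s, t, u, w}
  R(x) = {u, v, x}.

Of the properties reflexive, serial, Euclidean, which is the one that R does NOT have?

Reflexive: yes — every world is R-related to itself.
Serial: yes — every world has a successor (e.g. s R s).
Euclidean: no — s R v and s R w, but not v R w.
Only Euclidean fails.

Euclidean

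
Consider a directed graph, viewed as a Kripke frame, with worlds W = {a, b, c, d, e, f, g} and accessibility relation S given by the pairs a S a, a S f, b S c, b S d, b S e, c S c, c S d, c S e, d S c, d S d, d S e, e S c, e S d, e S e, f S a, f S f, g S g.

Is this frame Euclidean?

Euclidean: yes — any two successors of a common world are S-related.

Yes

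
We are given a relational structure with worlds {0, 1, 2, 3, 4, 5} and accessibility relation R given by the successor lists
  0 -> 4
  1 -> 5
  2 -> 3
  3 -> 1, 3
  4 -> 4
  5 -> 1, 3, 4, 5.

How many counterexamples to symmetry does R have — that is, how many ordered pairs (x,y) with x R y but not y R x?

5

Enumerating: (0,4), (2,3), (3,1), (5,3), (5,4).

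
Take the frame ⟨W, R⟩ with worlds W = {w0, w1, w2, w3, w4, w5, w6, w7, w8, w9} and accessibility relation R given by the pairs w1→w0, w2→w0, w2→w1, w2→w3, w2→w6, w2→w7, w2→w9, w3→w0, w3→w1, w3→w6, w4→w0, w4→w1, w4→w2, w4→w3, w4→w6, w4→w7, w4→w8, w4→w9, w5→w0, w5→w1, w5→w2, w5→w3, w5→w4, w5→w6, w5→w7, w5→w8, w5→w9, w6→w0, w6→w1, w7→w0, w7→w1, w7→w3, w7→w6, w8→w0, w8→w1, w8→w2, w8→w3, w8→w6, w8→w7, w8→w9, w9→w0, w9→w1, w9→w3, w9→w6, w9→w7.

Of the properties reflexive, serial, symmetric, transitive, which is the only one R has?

Reflexive: no — w0 is not related to itself.
Serial: no — w0 has no R-successor.
Symmetric: no — w1 R w0 but not w0 R w1.
Transitive: yes — every two-step R-path is closed by a direct edge.
Only transitive holds.

transitive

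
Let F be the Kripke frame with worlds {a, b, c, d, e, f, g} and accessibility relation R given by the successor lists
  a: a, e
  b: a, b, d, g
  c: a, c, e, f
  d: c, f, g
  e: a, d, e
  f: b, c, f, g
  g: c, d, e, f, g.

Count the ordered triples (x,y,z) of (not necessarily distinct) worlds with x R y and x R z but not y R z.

33

Enumerating: (b,a,b), (b,a,d), (b,a,g), (b,d,a), (b,d,b), (b,d,d), (b,g,a), (b,g,b), (c,a,c), (c,a,f), (c,e,c), (c,e,f), … and 21 more.
Total: 33.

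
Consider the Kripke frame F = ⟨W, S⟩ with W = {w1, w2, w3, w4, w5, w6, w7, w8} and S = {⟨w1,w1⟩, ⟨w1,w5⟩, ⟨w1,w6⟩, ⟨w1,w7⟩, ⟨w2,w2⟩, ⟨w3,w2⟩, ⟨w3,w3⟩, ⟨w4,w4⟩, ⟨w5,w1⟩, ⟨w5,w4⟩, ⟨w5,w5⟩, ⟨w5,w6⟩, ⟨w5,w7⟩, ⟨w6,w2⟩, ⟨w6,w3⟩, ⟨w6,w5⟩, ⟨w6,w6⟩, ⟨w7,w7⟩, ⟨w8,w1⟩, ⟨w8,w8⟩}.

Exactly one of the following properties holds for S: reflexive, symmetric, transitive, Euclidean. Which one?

Reflexive: yes — every world is S-related to itself.
Symmetric: no — w1 S w6 but not w6 S w1.
Transitive: no — w1 S w5 and w5 S w4, but not w1 S w4.
Euclidean: no — w1 S w6 and w1 S w7, but not w6 S w7.
Only reflexive holds.

reflexive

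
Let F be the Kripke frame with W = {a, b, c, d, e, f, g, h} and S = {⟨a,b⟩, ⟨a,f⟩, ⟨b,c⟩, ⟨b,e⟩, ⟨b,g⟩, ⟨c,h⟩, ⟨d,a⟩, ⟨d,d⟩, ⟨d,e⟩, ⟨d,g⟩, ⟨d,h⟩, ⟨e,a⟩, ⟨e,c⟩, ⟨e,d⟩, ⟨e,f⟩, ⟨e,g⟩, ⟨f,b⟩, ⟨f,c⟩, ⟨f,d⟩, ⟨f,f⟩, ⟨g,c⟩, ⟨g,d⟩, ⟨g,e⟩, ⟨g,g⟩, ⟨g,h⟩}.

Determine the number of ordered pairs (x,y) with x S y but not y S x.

16

Enumerating: (a,b), (a,f), (b,c), (b,e), (b,g), (c,h), (d,a), (d,h), (e,a), (e,c), (e,f), (f,b), (f,c), (f,d), (g,c), (g,h).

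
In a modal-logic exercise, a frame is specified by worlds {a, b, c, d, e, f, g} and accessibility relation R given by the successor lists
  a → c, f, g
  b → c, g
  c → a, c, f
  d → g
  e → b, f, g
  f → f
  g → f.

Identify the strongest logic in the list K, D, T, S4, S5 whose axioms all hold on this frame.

Serial (axiom D): yes — every world has a successor (e.g. a R c).
Reflexive (axiom T): no — a is not related to itself.
Transitive (axiom 4): no — b R c and c R a, but not b R a.
Euclidean (axiom 5): no — a R c and a R g, but not c R g.
So F validates K, D; T would additionally require R to be reflexive. The strongest is D.

D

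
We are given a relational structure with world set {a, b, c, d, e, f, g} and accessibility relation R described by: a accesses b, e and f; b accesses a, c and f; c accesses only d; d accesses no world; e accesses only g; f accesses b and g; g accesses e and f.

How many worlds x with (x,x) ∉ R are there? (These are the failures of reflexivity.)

Enumerating: a, b, c, d, e, f, g.

7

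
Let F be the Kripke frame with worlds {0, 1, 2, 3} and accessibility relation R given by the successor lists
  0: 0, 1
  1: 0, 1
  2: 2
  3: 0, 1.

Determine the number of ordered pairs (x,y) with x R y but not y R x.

2

Enumerating: (3,0), (3,1).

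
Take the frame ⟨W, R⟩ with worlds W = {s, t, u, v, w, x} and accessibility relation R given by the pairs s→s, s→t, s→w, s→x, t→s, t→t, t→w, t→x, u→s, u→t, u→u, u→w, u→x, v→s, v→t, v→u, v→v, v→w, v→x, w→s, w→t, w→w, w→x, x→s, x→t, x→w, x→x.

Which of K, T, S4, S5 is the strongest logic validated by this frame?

S4

Reflexive (axiom T): yes — every world is R-related to itself.
Transitive (axiom 4): yes — every two-step R-path is closed by a direct edge.
Euclidean (axiom 5): no — v R s and v R u, but not s R u.
So F validates K, T, S4; S5 would additionally require R to be Euclidean. The strongest is S4.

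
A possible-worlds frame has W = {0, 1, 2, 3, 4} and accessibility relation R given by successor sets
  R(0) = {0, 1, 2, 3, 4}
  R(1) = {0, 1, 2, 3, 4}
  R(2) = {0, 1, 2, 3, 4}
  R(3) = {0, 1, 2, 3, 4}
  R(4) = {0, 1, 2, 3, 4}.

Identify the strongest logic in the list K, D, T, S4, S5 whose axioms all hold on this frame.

S5

Serial (axiom D): yes — every world has a successor (e.g. 0 R 0).
Reflexive (axiom T): yes — every world is R-related to itself.
Transitive (axiom 4): yes — every two-step R-path is closed by a direct edge.
Euclidean (axiom 5): yes — any two successors of a common world are R-related.
So F validates K, D, T, S4, S5. The strongest is S5.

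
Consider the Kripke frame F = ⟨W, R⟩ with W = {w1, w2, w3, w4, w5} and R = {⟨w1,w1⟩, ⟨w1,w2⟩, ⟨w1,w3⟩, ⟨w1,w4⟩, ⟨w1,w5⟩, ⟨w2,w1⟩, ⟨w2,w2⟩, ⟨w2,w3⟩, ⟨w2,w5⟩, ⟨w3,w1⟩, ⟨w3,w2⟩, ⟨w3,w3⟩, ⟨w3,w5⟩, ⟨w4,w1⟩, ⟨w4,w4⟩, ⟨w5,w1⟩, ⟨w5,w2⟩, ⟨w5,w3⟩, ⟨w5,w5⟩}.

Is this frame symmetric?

Yes

Symmetric: yes — every pair in R has its reverse in R.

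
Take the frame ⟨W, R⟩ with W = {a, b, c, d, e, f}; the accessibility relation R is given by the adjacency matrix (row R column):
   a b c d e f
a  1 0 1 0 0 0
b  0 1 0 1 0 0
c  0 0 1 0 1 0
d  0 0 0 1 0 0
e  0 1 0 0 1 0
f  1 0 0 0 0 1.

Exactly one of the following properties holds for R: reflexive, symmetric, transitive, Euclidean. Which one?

reflexive

Reflexive: yes — every world is R-related to itself.
Symmetric: no — a R c but not c R a.
Transitive: no — a R c and c R e, but not a R e.
Euclidean: no — a R c and a R a, but not c R a.
Only reflexive holds.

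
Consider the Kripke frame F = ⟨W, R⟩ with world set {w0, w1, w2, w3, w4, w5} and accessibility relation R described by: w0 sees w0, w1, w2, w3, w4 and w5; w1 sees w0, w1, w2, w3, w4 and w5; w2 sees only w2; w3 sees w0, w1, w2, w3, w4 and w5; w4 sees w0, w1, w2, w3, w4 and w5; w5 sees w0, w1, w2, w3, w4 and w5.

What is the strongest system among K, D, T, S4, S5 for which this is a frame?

Serial (axiom D): yes — every world has a successor (e.g. w0 R w0).
Reflexive (axiom T): yes — every world is R-related to itself.
Transitive (axiom 4): yes — every two-step R-path is closed by a direct edge.
Euclidean (axiom 5): no — w0 R w2 and w0 R w1, but not w2 R w1.
So F validates K, D, T, S4; S5 would additionally require R to be Euclidean. The strongest is S4.

S4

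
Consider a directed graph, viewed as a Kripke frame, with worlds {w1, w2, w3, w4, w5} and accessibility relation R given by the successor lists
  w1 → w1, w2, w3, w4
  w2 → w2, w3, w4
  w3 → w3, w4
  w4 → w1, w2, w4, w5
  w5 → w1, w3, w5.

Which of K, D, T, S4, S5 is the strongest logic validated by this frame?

Serial (axiom D): yes — every world has a successor (e.g. w1 R w1).
Reflexive (axiom T): yes — every world is R-related to itself.
Transitive (axiom 4): no — w1 R w4 and w4 R w5, but not w1 R w5.
Euclidean (axiom 5): no — w1 R w3 and w1 R w2, but not w3 R w2.
So F validates K, D, T; S4 would additionally require R to be transitive. The strongest is T.

T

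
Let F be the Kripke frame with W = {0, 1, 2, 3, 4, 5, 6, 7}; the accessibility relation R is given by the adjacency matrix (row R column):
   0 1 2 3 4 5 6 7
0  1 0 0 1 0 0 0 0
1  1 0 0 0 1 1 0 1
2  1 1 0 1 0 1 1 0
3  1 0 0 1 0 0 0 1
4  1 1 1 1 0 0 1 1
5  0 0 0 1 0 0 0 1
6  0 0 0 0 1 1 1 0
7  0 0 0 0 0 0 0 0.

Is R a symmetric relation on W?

Symmetric: no — 1 R 0 but not 0 R 1.

No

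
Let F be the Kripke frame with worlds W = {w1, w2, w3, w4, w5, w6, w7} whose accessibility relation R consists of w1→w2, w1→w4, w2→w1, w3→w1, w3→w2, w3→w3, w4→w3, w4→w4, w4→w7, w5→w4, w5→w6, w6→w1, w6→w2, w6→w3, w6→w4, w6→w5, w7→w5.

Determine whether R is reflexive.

No

Reflexive: no — w1 is not related to itself.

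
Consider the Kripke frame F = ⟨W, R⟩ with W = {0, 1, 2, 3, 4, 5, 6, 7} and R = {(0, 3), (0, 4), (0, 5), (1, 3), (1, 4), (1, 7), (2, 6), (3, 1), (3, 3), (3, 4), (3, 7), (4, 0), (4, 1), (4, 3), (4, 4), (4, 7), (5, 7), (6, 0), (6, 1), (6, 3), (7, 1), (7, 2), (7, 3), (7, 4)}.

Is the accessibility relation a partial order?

Reflexive: no — 0 is not related to itself.
Transitive: no — 0 R 3 and 3 R 1, but not 0 R 1.
Antisymmetric: no — 0 R 4 and 4 R 0 with 0 ≠ 4.
So R is not a partial order.

No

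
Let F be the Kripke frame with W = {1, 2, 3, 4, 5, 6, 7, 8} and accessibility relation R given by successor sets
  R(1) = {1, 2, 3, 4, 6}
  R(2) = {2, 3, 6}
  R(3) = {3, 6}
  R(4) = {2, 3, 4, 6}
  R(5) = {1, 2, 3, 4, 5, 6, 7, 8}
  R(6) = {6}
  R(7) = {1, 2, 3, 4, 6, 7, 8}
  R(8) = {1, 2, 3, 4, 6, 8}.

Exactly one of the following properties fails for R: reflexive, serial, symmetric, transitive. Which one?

Reflexive: yes — every world is R-related to itself.
Serial: yes — every world has a successor (e.g. 1 R 1).
Symmetric: no — 1 R 2 but not 2 R 1.
Transitive: yes — every two-step R-path is closed by a direct edge.
Only symmetric fails.

symmetric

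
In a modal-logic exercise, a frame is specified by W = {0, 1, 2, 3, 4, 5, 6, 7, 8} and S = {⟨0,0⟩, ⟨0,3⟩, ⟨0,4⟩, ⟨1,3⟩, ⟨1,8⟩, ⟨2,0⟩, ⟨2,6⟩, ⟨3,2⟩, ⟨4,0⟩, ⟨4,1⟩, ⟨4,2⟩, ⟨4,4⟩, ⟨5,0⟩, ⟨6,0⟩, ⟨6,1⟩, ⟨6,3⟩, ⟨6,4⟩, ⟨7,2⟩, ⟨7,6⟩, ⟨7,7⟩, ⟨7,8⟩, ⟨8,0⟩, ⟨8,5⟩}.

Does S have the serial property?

Yes

Serial: yes — every world has a successor (e.g. 0 S 0).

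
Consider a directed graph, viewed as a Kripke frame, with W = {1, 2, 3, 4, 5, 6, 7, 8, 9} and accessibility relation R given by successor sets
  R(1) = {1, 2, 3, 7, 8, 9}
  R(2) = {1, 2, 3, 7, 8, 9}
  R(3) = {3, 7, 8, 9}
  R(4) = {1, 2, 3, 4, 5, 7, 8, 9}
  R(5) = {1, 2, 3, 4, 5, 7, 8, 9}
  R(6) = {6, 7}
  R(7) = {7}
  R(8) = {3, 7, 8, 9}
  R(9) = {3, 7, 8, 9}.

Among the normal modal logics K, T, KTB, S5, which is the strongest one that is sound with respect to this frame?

T

Reflexive (axiom T): yes — every world is R-related to itself.
Symmetric (axiom B): no — 1 R 3 but not 3 R 1.
Euclidean (axiom 5): no — 1 R 3 and 1 R 2, but not 3 R 2.
So F validates K, T; KTB would additionally require R to be symmetric. The strongest is T.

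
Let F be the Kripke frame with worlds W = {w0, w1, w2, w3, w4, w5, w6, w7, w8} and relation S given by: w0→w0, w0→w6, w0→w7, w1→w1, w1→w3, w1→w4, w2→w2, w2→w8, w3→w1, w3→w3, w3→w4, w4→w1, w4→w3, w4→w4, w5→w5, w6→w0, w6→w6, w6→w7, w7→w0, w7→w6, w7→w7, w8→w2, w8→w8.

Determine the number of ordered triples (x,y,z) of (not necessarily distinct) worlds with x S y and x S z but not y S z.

S is Euclidean; there are no such tuples.

0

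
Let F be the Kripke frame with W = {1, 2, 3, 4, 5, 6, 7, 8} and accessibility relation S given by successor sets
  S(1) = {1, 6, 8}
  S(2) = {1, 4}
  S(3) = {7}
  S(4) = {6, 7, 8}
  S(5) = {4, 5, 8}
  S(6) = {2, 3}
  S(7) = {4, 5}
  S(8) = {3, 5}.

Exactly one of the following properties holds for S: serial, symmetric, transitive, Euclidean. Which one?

Serial: yes — every world has a successor (e.g. 1 S 1).
Symmetric: no — 1 S 6 but not 6 S 1.
Transitive: no — 1 S 6 and 6 S 2, but not 1 S 2.
Euclidean: no — 1 S 6 and 1 S 8, but not 6 S 8.
Only serial holds.

serial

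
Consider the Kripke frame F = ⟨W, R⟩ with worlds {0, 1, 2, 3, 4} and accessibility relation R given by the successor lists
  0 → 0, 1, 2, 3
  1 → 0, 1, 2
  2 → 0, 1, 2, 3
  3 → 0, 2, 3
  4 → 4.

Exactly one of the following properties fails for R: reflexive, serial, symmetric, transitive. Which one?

transitive

Reflexive: yes — every world is R-related to itself.
Serial: yes — every world has a successor (e.g. 0 R 0).
Symmetric: yes — every pair in R has its reverse in R.
Transitive: no — 1 R 0 and 0 R 3, but not 1 R 3.
Only transitive fails.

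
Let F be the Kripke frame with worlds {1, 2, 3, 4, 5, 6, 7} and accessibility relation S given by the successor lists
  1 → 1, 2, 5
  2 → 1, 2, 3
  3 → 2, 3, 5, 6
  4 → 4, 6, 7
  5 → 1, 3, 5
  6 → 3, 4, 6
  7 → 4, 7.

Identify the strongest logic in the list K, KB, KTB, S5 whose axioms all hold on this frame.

Symmetric (axiom B): yes — every pair in S has its reverse in S.
Reflexive (axiom T): yes — every world is S-related to itself.
Euclidean (axiom 5): no — 1 S 2 and 1 S 5, but not 2 S 5.
So F validates K, KB, KTB; S5 would additionally require S to be Euclidean. The strongest is KTB.

KTB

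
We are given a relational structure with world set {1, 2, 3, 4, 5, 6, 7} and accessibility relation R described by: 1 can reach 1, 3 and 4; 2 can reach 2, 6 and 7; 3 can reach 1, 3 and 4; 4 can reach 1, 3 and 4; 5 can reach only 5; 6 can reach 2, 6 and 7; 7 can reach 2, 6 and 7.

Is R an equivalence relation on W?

Reflexive: yes — every world is R-related to itself.
Symmetric: yes — every pair in R has its reverse in R.
Transitive: yes — every two-step R-path is closed by a direct edge.
So R is an equivalence relation.

Yes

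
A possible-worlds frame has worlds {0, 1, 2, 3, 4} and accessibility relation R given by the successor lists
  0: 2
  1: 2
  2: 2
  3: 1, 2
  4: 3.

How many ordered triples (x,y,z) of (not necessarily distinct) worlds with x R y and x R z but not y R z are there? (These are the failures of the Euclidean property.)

3

Enumerating: (3,1,1), (3,2,1), (4,3,3).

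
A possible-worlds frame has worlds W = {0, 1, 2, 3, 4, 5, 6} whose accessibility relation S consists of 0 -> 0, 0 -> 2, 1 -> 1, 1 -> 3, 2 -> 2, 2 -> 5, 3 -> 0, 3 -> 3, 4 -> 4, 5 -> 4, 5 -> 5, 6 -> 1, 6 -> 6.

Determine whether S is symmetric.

No

Symmetric: no — 0 S 2 but not 2 S 0.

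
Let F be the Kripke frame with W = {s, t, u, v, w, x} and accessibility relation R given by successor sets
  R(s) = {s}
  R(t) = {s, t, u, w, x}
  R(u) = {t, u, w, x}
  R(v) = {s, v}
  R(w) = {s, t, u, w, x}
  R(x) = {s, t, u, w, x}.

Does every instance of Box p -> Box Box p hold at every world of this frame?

The schema 4 characterises exactly the transitive frames.
Transitive: no — u R t and t R s, but not u R s.

No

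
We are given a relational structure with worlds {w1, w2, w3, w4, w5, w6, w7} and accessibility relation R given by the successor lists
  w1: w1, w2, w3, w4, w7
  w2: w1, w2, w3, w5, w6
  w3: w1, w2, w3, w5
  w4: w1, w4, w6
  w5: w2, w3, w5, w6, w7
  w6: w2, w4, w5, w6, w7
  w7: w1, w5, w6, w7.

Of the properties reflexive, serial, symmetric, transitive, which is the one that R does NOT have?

Reflexive: yes — every world is R-related to itself.
Serial: yes — every world has a successor (e.g. w1 R w1).
Symmetric: yes — every pair in R has its reverse in R.
Transitive: no — w1 R w2 and w2 R w5, but not w1 R w5.
Only transitive fails.

transitive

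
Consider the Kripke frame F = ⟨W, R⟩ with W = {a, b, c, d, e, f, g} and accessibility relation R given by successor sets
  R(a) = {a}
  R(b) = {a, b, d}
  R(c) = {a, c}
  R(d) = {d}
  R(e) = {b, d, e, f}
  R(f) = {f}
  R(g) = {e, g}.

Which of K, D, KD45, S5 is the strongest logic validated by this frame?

Serial (axiom D): yes — every world has a successor (e.g. a R a).
Euclidean (axiom 5): no — b R a and b R d, but not a R d.
Transitive (axiom 4): no — e R b and b R a, but not e R a.
Reflexive (axiom T): yes — every world is R-related to itself.
So F validates K, D; KD45 would additionally require R to be Euclidean and transitive. The strongest is D.

D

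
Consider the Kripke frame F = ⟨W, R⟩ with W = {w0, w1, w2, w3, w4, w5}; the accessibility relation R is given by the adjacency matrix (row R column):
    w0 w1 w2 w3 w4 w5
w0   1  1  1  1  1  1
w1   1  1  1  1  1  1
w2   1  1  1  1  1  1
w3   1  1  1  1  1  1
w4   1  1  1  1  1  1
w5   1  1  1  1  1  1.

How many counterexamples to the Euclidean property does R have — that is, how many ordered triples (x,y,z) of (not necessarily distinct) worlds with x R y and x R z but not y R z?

R is Euclidean; there are no such tuples.

0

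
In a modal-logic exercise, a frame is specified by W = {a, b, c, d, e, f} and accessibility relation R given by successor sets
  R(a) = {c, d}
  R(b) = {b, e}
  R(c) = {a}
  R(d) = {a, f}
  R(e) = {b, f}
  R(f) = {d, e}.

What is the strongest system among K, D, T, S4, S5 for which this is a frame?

Serial (axiom D): yes — every world has a successor (e.g. a R c).
Reflexive (axiom T): no — a is not related to itself.
Transitive (axiom 4): no — a R d and d R f, but not a R f.
Euclidean (axiom 5): no — a R c and a R d, but not c R d.
So F validates K, D; T would additionally require R to be reflexive. The strongest is D.

D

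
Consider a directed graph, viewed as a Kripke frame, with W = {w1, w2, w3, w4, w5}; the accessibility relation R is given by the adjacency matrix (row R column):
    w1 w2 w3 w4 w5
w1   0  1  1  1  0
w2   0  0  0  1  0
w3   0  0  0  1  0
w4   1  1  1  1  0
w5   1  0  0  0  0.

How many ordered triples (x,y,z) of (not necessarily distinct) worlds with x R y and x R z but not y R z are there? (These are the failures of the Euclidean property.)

12

Enumerating: (w1,w2,w2), (w1,w2,w3), (w1,w3,w2), (w1,w3,w3), (w4,w1,w1), (w4,w2,w1), (w4,w2,w2), (w4,w2,w3), (w4,w3,w1), (w4,w3,w2), (w4,w3,w3), (w5,w1,w1).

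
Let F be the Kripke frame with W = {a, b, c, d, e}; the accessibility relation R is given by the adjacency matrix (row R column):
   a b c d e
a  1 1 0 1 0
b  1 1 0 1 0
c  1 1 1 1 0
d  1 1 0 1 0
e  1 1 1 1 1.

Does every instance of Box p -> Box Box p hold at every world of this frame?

Yes

Axiom 4 corresponds to the accessibility relation being transitive.
Transitive: yes — every two-step R-path is closed by a direct edge.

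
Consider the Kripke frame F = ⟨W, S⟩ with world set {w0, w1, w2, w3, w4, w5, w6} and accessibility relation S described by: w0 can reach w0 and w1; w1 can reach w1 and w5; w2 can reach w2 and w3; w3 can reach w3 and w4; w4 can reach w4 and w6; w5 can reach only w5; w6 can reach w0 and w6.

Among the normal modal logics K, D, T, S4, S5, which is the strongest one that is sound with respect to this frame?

T

Serial (axiom D): yes — every world has a successor (e.g. w0 S w0).
Reflexive (axiom T): yes — every world is S-related to itself.
Transitive (axiom 4): no — w0 S w1 and w1 S w5, but not w0 S w5.
Euclidean (axiom 5): no — w0 S w1 and w0 S w0, but not w1 S w0.
So F validates K, D, T; S4 would additionally require S to be transitive. The strongest is T.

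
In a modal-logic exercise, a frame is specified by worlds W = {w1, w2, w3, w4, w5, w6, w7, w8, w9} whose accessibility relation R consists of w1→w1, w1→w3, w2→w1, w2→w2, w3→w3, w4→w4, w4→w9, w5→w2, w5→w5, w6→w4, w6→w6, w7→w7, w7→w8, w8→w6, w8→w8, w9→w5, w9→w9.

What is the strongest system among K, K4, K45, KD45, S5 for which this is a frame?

Transitive (axiom 4): no — w2 R w1 and w1 R w3, but not w2 R w3.
Euclidean (axiom 5): no — w1 R w3 and w1 R w1, but not w3 R w1.
Serial (axiom D): yes — every world has a successor (e.g. w1 R w1).
Reflexive (axiom T): yes — every world is R-related to itself.
So F validates K; K4 would additionally require R to be transitive. The strongest is K.

K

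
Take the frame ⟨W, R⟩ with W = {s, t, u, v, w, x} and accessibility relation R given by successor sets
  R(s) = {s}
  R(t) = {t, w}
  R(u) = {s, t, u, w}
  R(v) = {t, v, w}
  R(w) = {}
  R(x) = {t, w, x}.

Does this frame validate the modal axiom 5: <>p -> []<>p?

The schema 5 characterises exactly the Euclidean frames.
Euclidean: no — u R s and u R t, but not s R t.

No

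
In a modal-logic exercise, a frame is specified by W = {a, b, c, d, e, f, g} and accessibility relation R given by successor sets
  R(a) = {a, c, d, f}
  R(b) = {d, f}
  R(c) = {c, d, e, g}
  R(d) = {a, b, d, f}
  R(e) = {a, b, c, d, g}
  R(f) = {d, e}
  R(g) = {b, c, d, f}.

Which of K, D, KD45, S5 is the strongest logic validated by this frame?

D

Serial (axiom D): yes — every world has a successor (e.g. a R a).
Euclidean (axiom 5): no — a R c and a R f, but not c R f.
Transitive (axiom 4): no — a R c and c R e, but not a R e.
Reflexive (axiom T): no — b is not related to itself.
So F validates K, D; KD45 would additionally require R to be Euclidean and transitive. The strongest is D.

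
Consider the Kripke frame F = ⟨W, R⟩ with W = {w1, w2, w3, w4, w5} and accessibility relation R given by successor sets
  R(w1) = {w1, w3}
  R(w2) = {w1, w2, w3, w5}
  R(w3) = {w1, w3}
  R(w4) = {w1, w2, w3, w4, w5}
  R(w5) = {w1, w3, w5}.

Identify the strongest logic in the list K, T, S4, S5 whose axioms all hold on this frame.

Reflexive (axiom T): yes — every world is R-related to itself.
Transitive (axiom 4): yes — every two-step R-path is closed by a direct edge.
Euclidean (axiom 5): no — w2 R w1 and w2 R w5, but not w1 R w5.
So F validates K, T, S4; S5 would additionally require R to be Euclidean. The strongest is S4.

S4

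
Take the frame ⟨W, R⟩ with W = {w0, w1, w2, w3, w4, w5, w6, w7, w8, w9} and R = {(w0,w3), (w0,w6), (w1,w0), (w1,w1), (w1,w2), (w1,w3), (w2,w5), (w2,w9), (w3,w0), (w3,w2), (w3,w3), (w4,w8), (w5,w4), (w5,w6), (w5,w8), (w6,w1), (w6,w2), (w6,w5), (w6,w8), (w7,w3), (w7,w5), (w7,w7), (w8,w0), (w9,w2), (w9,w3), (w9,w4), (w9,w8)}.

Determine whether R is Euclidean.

No

Euclidean: no — w0 R w3 and w0 R w6, but not w3 R w6.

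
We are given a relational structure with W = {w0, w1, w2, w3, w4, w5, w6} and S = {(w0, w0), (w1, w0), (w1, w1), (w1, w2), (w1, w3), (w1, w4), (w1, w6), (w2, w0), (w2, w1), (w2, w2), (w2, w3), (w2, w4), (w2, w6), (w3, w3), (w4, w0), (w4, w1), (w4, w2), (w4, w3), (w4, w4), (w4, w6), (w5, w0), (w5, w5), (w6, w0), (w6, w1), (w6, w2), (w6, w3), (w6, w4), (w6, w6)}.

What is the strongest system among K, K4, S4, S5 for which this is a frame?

Transitive (axiom 4): yes — every two-step S-path is closed by a direct edge.
Reflexive (axiom T): yes — every world is S-related to itself.
Euclidean (axiom 5): no — w1 S w0 and w1 S w2, but not w0 S w2.
So F validates K, K4, S4; S5 would additionally require S to be Euclidean. The strongest is S4.

S4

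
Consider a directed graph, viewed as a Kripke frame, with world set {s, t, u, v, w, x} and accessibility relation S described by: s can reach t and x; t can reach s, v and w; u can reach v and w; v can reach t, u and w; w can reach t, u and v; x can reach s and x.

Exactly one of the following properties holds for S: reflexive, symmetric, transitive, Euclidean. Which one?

Reflexive: no — s is not related to itself.
Symmetric: yes — every pair in S has its reverse in S.
Transitive: no — s S t and t S v, but not s S v.
Euclidean: no — s S t and s S x, but not t S x.
Only symmetric holds.

symmetric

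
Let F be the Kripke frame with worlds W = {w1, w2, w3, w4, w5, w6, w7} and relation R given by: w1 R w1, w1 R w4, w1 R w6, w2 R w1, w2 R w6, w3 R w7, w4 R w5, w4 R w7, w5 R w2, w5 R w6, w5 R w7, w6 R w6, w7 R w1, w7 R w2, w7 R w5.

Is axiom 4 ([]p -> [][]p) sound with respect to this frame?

The schema 4 characterises exactly the transitive frames.
Transitive: no — w1 R w4 and w4 R w5, but not w1 R w5.

No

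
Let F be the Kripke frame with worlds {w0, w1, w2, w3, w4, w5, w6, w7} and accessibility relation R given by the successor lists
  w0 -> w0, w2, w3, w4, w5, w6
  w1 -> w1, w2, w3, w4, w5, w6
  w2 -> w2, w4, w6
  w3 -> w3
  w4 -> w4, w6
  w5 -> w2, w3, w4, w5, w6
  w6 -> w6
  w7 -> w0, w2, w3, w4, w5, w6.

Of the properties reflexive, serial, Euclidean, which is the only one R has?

serial

Reflexive: no — w7 is not related to itself.
Serial: yes — every world has a successor (e.g. w0 R w0).
Euclidean: no — w0 R w2 and w0 R w3, but not w2 R w3.
Only serial holds.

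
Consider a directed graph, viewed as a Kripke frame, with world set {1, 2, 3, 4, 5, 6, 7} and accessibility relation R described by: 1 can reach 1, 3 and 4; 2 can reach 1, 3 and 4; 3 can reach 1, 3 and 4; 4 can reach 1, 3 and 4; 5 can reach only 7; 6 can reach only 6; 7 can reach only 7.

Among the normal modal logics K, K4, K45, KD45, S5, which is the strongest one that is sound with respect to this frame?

Transitive (axiom 4): yes — every two-step R-path is closed by a direct edge.
Euclidean (axiom 5): yes — any two successors of a common world are R-related.
Serial (axiom D): yes — every world has a successor (e.g. 1 R 1).
Reflexive (axiom T): no — 2 is not related to itself.
So F validates K, K4, K45, KD45; S5 would additionally require R to be reflexive. The strongest is KD45.

KD45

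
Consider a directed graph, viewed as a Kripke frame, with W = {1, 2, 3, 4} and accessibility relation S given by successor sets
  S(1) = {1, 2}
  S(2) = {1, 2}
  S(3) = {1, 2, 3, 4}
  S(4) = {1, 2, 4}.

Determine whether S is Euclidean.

No

Euclidean: no — 3 S 1 and 3 S 4, but not 1 S 4.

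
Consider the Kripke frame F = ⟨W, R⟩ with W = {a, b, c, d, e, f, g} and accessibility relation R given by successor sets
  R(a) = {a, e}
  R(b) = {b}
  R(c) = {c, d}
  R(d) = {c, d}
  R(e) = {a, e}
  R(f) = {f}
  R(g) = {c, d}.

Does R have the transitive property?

Transitive: yes — every two-step R-path is closed by a direct edge.

Yes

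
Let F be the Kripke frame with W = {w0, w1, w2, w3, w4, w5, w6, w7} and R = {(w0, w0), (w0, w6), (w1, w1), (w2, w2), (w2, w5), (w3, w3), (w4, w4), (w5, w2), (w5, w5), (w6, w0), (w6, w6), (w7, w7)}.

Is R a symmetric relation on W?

Yes

Symmetric: yes — every pair in R has its reverse in R.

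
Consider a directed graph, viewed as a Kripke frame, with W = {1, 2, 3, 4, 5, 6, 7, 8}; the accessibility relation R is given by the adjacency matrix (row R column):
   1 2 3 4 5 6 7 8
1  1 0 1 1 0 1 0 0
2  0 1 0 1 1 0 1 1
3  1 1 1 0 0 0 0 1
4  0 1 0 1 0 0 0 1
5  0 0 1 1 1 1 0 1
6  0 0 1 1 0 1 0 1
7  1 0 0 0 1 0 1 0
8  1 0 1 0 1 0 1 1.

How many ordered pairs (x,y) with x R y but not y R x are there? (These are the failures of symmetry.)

Enumerating: (1,4), (1,6), (2,5), (2,7), (2,8), (3,2), (4,8), (5,3), (5,4), (5,6), (6,3), (6,4), (6,8), (7,1), (7,5), (8,1), (8,7).

17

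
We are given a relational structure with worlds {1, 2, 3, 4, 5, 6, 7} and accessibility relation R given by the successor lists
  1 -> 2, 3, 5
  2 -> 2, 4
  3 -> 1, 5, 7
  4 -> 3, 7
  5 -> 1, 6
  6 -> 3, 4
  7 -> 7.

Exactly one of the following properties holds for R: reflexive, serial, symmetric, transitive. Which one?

Reflexive: no — 1 is not related to itself.
Serial: yes — every world has a successor (e.g. 1 R 2).
Symmetric: no — 1 R 2 but not 2 R 1.
Transitive: no — 1 R 2 and 2 R 4, but not 1 R 4.
Only serial holds.

serial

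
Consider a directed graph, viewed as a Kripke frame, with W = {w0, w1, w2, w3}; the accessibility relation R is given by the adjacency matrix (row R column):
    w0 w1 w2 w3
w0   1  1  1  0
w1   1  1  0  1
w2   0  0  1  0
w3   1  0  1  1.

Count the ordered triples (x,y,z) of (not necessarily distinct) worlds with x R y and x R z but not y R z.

8

Enumerating: (w0,w1,w2), (w0,w2,w0), (w0,w2,w1), (w1,w0,w3), (w1,w3,w1), (w3,w0,w3), (w3,w2,w0), (w3,w2,w3).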